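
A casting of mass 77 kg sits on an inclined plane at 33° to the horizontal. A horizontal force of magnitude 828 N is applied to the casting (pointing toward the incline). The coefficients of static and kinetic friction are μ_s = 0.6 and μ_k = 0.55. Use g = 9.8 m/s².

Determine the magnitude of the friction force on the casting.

Normal direction: N = m g cos θ + P sin θ = 1084 N.
Parallel to the incline: P cos θ − m g sin θ = 694.4 − 411 = 283.4 N; the friction needed to balance this is 283.4 N acting down the slope.
The limit of static friction is μ_s N = 650.3 N.
|f_req| = 283.4 ≤ 650.3 N → the casting is in equilibrium; friction equals the required value.

f ≈ 283 N (down the incline)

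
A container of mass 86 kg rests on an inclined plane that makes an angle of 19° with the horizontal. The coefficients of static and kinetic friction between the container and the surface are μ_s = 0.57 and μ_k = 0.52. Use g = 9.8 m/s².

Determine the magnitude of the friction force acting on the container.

f ≈ 274 N (up the incline)

Perpendicular to the surface, N = m g cos θ = 86·9.8·cos 19° = 796.9 N.
Along the slope the weight component is m g sin θ = 274.4 N; friction must supply exactly this, acting up-slope.
The static-friction ceiling is μ_s N = 0.57 × 796.9 = 454.2 N.
Since |274.4| ≤ 454.2 N, no slip — friction simply equals what equilibrium demands.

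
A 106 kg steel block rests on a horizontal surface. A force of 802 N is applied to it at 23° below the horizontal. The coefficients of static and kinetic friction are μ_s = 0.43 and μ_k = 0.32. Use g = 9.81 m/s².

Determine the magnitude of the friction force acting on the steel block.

f ≈ 433 N

The vertical component of P adds to the normal force: N = m g + P sin α = 1040 + 313.4 = 1353 N.
Horizontally, friction must balance P cos α = 738.2 N.
μ_s N = 0.43 × 1353 = 581.9 N.
738.2 > 581.9 N → the steel block slides; f = μ_k N = 0.32×1353 = 433 N.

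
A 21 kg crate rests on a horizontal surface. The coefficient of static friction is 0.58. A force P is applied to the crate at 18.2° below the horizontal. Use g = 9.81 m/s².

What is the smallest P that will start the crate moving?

N = m g + P sin α (the push presses the crate into the horizontal surface).
At impending slip, P cos α = μ_s N = μ_s (m g + P sin α).
Solving: P (cos α − μ_s sin α) = μ_s m g → P = 0.58×206/(cos 18.2° − 0.58 sin 18.2°) = 119/0.7688 = 155 N.

P ≈ 155 N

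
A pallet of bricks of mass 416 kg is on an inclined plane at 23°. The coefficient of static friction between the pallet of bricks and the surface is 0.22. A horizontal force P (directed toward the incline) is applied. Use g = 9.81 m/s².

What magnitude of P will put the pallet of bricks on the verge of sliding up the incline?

At impending motion up the slope, friction acts down-slope at its limit: f = μ_s N.
Perpendicular to the incline: N = m g cos θ + P sin θ.
Along the incline: P cos θ = m g sin θ + μ_s N = m g sin θ + μ_s (m g cos θ + P sin θ).
Solving, P (cos θ − μ_s sin θ) = m g (sin θ + μ_s cos θ), so P = 416×9.81×(sin 23° + 0.22 cos 23°)/(cos 23° − 0.22 sin 23°) = 4080×0.5932/0.8345 = 2900 N.

P ≈ 2900 N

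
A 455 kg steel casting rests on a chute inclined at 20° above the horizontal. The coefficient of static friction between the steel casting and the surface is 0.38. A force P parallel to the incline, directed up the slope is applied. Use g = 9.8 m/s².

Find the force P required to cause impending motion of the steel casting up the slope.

At impending motion up the slope, friction acts down-slope at its limit: f = μ_s N.
P is parallel to the surface, so N = m g cos θ = 4190 N.
Along the incline: P = m g sin θ + μ_s N = 1530 + 0.38×4190 = 3120 N.

P ≈ 3120 N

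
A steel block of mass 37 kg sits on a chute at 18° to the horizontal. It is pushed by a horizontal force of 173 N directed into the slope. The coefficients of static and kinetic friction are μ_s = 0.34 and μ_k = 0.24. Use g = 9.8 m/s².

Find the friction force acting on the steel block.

The horizontal push has a component P sin θ into the surface, so N = m g cos θ + P sin θ = 344.9 + 53.46 = 398.3 N.
Parallel to the incline: P cos θ − m g sin θ = 164.5 − 112 = 52.48 N; the friction needed to balance this is 52.48 N acting down the slope.
The limit of static friction is μ_s N = 135.4 N.
|f_req| = 52.48 ≤ 135.4 N → the steel block is in equilibrium; friction equals the required value.

f ≈ 52.5 N (down the incline)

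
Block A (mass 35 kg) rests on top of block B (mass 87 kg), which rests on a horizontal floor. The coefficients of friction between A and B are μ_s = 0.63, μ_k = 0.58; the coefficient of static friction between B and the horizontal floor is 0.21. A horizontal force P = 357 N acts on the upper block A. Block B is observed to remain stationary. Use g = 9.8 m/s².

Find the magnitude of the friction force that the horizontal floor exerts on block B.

f ≈ 199 N

Normal force at the A–B interface: N₁ = m_A g = 343 N.
Maximum static friction on A from B: μ_s N₁ = 0.63×343 = 216.1 N.
Since P = 357 N > 216.1 N, A slides on B; the A–B friction is kinetic: f₁ = μ_k N₁ = 0.58×343 = 199 N.
By Newton's third law B feels 199 N forward from A. With B stationary, the floor's static friction on B balances it: f₂ = 199 N (well within μ_s(m_A+m_B)g = 251.1 N).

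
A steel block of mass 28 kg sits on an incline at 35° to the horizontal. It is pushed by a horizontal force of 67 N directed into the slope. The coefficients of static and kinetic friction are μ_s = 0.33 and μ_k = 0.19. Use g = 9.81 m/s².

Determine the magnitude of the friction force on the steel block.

f ≈ 50.1 N (up the incline)

Normal direction: N = m g cos θ + P sin θ = 263.4 N.
Along the incline, the net driving force (taking up-slope positive) is P cos θ − m g sin θ = 54.88 − 157.5 = -102.7 N, so equilibrium requires friction f = 102.7 N (up-slope).
The limit of static friction is μ_s N = 86.93 N.
The required 102.7 N exceeds the static limit, so the steel block slides down-slope and f = μ_k N = 0.19×263.4 = 50.1 N.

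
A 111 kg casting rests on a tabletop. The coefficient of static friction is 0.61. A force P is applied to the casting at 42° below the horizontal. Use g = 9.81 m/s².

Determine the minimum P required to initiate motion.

P ≈ 1980 N

N = m g + P sin α (the push presses the casting into the tabletop).
At impending slip, P cos α = μ_s N = μ_s (m g + P sin α).
Solving: P (cos α − μ_s sin α) = μ_s m g → P = 0.61×1090/(cos 42° − 0.61 sin 42°) = 664/0.335 = 1980 N.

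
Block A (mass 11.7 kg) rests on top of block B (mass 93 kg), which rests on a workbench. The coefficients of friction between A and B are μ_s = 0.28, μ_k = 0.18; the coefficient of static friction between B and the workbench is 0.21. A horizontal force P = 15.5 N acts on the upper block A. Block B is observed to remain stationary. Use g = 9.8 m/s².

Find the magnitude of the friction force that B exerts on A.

Between the blocks, N₁ = m_A g = 114.7 N.
So the A–B interface can sustain at most μ_s N₁ = 32.1 N of static friction.
Since P = 15.5 N ≤ 32.1 N, A does not slip on B; friction on A equals P = 15.5 N.
By Newton's third law B feels 15.5 N forward from A. With B stationary, the floor's static friction on B balances it: f₂ = 15.5 N (well within μ_s(m_A+m_B)g = 215.5 N).

f ≈ 15.5 N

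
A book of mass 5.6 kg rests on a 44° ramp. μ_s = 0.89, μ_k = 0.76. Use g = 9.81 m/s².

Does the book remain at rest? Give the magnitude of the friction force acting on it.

N = m g cos θ = 39.5 N.
Down-slope weight component: m g sin θ = 38.2 N.
μ_s N = 35.2 N.
38.2 > 35.2 N, so it slides; kinetic friction f = μ_k N = 0.76×39.5 = 30 N.

f ≈ 30 N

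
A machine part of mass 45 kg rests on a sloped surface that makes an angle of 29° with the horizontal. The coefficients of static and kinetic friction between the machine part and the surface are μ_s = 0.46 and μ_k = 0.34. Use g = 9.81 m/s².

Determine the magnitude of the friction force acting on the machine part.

f ≈ 131 N (up the incline)

Perpendicular to the surface, N = m g cos θ = 45·9.81·cos 29° = 386.1 N.
For equilibrium along the incline, friction must balance the weight component: f = m g sin θ = 214 N up the slope.
Maximum static friction available: μ_s N = 0.46 × 386.1 = 177.6 N.
|214| exceeds 177.6 N, so the machine part slips down-slope; friction is kinetic, f = μ_k N = 0.34×386.1 = 131 N.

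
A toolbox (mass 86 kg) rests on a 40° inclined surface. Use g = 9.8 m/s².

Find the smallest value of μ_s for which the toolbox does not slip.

At the slip threshold m g sin θ = μ_s m g cos θ, so μ_s,min = tan θ.
μ_s,min = tan 40° = 0.839.

μ_s,min ≈ 0.839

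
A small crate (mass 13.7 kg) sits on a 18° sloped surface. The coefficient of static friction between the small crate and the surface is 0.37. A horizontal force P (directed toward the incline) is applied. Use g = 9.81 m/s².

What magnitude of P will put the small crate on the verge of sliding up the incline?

At impending motion up the slope, friction acts down-slope at its limit: f = μ_s N.
Perpendicular to the incline: N = m g cos θ + P sin θ.
Along the incline: P cos θ = m g sin θ + μ_s N = m g sin θ + μ_s (m g cos θ + P sin θ).
Solving, P (cos θ − μ_s sin θ) = m g (sin θ + μ_s cos θ), so P = 13.7×9.81×(sin 18° + 0.37 cos 18°)/(cos 18° − 0.37 sin 18°) = 134×0.6609/0.8367 = 106 N.

P ≈ 106 N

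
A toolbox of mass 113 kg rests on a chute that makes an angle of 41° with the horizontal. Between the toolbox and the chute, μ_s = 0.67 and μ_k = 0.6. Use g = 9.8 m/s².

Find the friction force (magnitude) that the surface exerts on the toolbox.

f ≈ 501 N (up the incline)

Normal force: N = m g cos θ = 113 × 9.8 × cos 41° = 835.8 N.
For equilibrium along the incline, friction must balance the weight component: f = m g sin θ = 726.5 N up the slope.
Static friction can supply at most μ_s N = 560 N.
Since |726.5| > 560 N, static friction cannot hold it; the toolbox slides down the incline and kinetic friction applies: f = μ_k N = 0.6 × 835.8 = 501 N.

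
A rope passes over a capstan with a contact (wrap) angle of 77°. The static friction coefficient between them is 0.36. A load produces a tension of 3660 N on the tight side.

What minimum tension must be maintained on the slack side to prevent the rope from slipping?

T_min ≈ 2260 N

Capstan equation at impending slip: T_tight/T_slack = e^{μβ}.
β = 77° = 1.344 rad; e^{μβ} = e^{0.36×1.344} = 1.622.
T_slack = T_tight / e^{μβ} = 3660 / 1.622 = 2260 N.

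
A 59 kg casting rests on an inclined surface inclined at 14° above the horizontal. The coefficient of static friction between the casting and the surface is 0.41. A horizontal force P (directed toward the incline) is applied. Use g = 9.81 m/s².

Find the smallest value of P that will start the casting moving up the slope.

P ≈ 425 N

At impending motion up the slope, friction acts down-slope at its limit: f = μ_s N.
Perpendicular to the incline: N = m g cos θ + P sin θ.
Along the incline: P cos θ = m g sin θ + μ_s N = m g sin θ + μ_s (m g cos θ + P sin θ).
Solving, P (cos θ − μ_s sin θ) = m g (sin θ + μ_s cos θ), so P = 59×9.81×(sin 14° + 0.41 cos 14°)/(cos 14° − 0.41 sin 14°) = 579×0.6397/0.8711 = 425 N.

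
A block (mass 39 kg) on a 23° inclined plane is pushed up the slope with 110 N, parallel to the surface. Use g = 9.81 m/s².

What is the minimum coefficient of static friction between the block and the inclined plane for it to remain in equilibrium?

μ_s,min ≈ 0.112

N = m g cos θ = 352.2 N.
Friction must make up the shortfall along the incline: f = m g sin θ − P = 149.5 − 110 = 39.49 N.
At the threshold f = μ_s N, so μ_s,min = 39.49/352.2 = 0.112.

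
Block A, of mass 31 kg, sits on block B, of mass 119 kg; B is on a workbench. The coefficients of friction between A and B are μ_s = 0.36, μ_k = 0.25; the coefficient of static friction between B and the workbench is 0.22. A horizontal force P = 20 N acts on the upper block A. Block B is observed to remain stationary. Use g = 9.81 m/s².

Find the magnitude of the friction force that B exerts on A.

Normal force at the A–B interface: N₁ = m_A g = 304.1 N.
So the A–B interface can sustain at most μ_s N₁ = 109.5 N of static friction.
P = 20 N is within that limit, so A and B move together (both at rest); the A–B friction is simply f₁ = P = 20 N.
By Newton's third law B feels 20 N forward from A. With B stationary, the floor's static friction on B balances it: f₂ = 20 N (well within μ_s(m_A+m_B)g = 323.7 N).

f ≈ 20 N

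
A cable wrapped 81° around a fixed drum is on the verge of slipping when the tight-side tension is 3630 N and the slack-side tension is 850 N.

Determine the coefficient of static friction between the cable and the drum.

μ ≈ 1.03

T₂/T₁ = e^{μβ} → μ = ln(T₂/T₁)/β.
β = 81° = 1.414 rad.
μ = ln(3630/850)/1.414 = ln(4.271)/1.414 = 1.03.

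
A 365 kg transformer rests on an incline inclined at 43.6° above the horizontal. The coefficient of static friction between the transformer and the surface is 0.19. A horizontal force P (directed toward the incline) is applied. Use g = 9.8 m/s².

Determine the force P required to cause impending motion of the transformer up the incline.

At impending motion up the slope, friction acts down-slope at its limit: f = μ_s N.
Perpendicular to the incline: N = m g cos θ + P sin θ.
Along the incline: P cos θ = m g sin θ + μ_s N = m g sin θ + μ_s (m g cos θ + P sin θ).
Solving, P (cos θ − μ_s sin θ) = m g (sin θ + μ_s cos θ), so P = 365×9.8×(sin 43.6° + 0.19 cos 43.6°)/(cos 43.6° − 0.19 sin 43.6°) = 3580×0.8272/0.5931 = 4990 N.

P ≈ 4990 N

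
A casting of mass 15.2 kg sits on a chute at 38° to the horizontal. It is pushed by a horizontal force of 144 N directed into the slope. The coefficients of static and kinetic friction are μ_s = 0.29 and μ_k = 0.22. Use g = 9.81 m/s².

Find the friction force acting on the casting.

f ≈ 21.7 N (down the incline)

Resolve perpendicular to the incline: N = m g cos θ + P sin θ = 15.2×9.81×cos 38° + 144×sin 38° = 206.2 N.
Along the incline, the net driving force (taking up-slope positive) is P cos θ − m g sin θ = 113.5 − 91.8 = 21.67 N, so equilibrium requires friction f = -21.67 N (down-slope).
Maximum static friction: μ_s N = 0.29 × 206.2 = 59.79 N.
|f_req| = 21.67 ≤ 59.79 N → the casting is in equilibrium; friction equals the required value.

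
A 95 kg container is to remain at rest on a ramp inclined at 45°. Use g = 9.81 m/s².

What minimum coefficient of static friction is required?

μ_s,min ≈ 1

At the slip threshold m g sin θ = μ_s m g cos θ, so μ_s,min = tan θ.
μ_s,min = tan 45° = 1.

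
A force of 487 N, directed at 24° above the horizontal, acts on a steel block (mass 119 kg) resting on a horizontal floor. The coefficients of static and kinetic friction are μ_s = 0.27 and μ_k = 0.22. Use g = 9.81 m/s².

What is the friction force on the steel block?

Vertical equilibrium gives N = m g − P sin α = 969.3 N.
Horizontally, friction must balance P cos α = 444.9 N.
The static-friction limit is μ_s N = 261.7 N.
444.9 > 261.7 N → the steel block slides; f = μ_k N = 0.22×969.3 = 213 N.

f ≈ 213 N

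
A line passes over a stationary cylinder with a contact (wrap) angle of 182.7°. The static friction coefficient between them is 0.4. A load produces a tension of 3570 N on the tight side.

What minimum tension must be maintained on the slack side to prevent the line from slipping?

T_min ≈ 997 N

Capstan equation at impending slip: T_tight/T_slack = e^{μβ}.
β = 182.7° = 3.189 rad; e^{μβ} = e^{0.4×3.189} = 3.58.
T_slack = T_tight / e^{μβ} = 3570 / 3.58 = 997 N.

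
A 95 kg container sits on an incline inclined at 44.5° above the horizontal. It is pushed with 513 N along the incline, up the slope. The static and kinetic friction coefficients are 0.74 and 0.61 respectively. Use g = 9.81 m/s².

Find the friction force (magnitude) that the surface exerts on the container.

The normal reaction is N = m g cos θ = 664.7 N.
The friction needed for equilibrium is m g sin θ − P = 653.2 − 513 = 140.2 N, measured positive up-slope.
The static-friction ceiling is μ_s N = 0.74 × 664.7 = 491.9 N.
Since |140.2| ≤ 491.9 N, no slip — friction simply equals what equilibrium demands.

f ≈ 140 N (up the incline)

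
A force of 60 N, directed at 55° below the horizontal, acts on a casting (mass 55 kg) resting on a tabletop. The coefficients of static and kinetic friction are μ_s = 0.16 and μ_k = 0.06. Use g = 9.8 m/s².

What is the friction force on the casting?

The vertical component of P adds to the normal force: N = m g + P sin α = 539 + 49.15 = 588.1 N.
The horizontal driving force is P cos α = 34.41 N, so equilibrium needs friction f = 34.41 N.
μ_s N = 0.16 × 588.1 = 94.1 N.
Since 34.41 N does not exceed the limit, the casting stays at rest and f = 34.4 N.

f ≈ 34.4 N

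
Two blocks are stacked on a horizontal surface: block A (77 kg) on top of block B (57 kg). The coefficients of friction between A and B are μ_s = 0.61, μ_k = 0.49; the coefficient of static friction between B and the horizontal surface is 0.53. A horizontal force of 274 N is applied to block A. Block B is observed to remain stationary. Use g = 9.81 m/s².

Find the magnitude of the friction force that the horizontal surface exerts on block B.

f ≈ 274 N

Between the blocks, N₁ = m_A g = 755.4 N.
So the A–B interface can sustain at most μ_s N₁ = 460.8 N of static friction.
Since P = 274 N ≤ 460.8 N, A does not slip on B; friction on A equals P = 274 N.
B experiences an equal 274 N forward from A (third law). B is in equilibrium, so the floor supplies f₂ = 274 N of static friction (limit μ_s(m_A+m_B)g = 696.7 N, not exceeded).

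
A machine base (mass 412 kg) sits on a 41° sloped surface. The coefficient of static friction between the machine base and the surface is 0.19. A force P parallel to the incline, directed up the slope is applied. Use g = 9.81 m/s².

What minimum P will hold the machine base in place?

The machine base tends to slide down (tan θ > μ_s), so at the point of impending slip friction acts up-slope at its limit: f = μ_s N.
P is parallel to the surface, so N = m g cos θ = 3050 N.
Along the incline: P + μ_s N = m g sin θ, so P = 2650 − 0.19×3050 = 2070 N.

P_min ≈ 2070 N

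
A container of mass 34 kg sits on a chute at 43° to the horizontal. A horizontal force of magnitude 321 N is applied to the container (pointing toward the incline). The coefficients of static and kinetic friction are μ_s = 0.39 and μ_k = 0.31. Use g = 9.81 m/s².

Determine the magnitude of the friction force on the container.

Resolve perpendicular to the incline: N = m g cos θ + P sin θ = 34×9.81×cos 43° + 321×sin 43° = 462.9 N.
Along the incline, the net driving force (taking up-slope positive) is P cos θ − m g sin θ = 234.8 − 227.5 = 7.291 N, so equilibrium requires friction f = -7.291 N (down-slope).
Maximum static friction: μ_s N = 0.39 × 462.9 = 180.5 N.
Since 7.291 N is within the 180.5 N limit, the container stays put and friction is exactly 7.29 N.

f ≈ 7.29 N (down the incline)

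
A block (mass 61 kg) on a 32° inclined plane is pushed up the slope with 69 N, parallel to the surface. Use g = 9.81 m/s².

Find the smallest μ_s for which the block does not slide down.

μ_s,min ≈ 0.489

N = m g cos θ = 507.5 N.
Friction must make up the shortfall along the incline: f = m g sin θ − P = 317.1 − 69 = 248.1 N.
At the threshold f = μ_s N, so μ_s,min = 248.1/507.5 = 0.489.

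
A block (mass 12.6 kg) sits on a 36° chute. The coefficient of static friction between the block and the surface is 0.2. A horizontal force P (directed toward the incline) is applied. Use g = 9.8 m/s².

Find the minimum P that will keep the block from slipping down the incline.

The block tends to slide down (tan θ > μ_s), so at the point of impending slip friction acts up-slope at its limit: f = μ_s N.
Perpendicular to the incline: N = m g cos θ + P sin θ.
Along the incline: P cos θ + μ_s N = m g sin θ, i.e. P cos θ + μ_s (m g cos θ + P sin θ) = m g sin θ.
Solving, P (cos θ + μ_s sin θ) = m g (sin θ − μ_s cos θ), so P = 123×0.426/0.9266 = 56.8 N.

P_min ≈ 56.8 N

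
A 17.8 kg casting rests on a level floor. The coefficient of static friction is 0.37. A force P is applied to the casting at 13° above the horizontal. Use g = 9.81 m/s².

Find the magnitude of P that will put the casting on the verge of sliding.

P ≈ 61.1 N

N = m g − P sin α (the pull lifts the casting).
At impending slip, P cos α = μ_s N = μ_s (m g − P sin α).
Solving: P (cos α + μ_s sin α) = μ_s m g → P = 0.37×175/(cos 13° + 0.37 sin 13°) = 64.6/1.058 = 61.1 N.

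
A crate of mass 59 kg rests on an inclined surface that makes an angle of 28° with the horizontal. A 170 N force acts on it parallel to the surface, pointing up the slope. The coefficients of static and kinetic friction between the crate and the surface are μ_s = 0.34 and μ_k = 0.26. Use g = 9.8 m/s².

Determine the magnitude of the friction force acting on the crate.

The normal reaction is N = m g cos θ = 510.5 N.
For equilibrium along the incline the friction force must supply f = m g sin θ − P = 271.4 − 170 = 101.4 N (positive meaning up-slope).
The static-friction ceiling is μ_s N = 0.34 × 510.5 = 173.6 N.
Since |101.4| ≤ 173.6 N, the crate remains in static equilibrium and friction takes exactly the required value.

f ≈ 101 N (up the incline)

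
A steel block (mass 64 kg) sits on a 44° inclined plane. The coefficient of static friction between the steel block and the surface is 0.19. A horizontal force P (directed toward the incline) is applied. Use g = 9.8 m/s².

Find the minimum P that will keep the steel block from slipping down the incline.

P_min ≈ 411 N

The steel block tends to slide down (tan θ > μ_s), so at the point of impending slip friction acts up-slope at its limit: f = μ_s N.
Perpendicular to the incline: N = m g cos θ + P sin θ.
Along the incline: P cos θ + μ_s N = m g sin θ, i.e. P cos θ + μ_s (m g cos θ + P sin θ) = m g sin θ.
Solving, P (cos θ + μ_s sin θ) = m g (sin θ − μ_s cos θ), so P = 627×0.558/0.8513 = 411 N.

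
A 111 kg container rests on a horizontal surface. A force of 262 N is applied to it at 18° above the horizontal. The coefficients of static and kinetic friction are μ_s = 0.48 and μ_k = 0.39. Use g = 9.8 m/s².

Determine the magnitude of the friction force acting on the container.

f ≈ 249 N

Vertical equilibrium gives N = m g − P sin α = 1007 N.
Horizontally, friction must balance P cos α = 249.2 N.
μ_s N = 0.48 × 1007 = 483.3 N.
Since 249.2 N does not exceed the limit, the container stays at rest and f = 249 N.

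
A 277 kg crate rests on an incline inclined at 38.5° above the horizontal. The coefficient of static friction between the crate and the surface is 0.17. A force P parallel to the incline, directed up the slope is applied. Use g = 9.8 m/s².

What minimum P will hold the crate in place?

The crate tends to slide down (tan θ > μ_s), so at the point of impending slip friction acts up-slope at its limit: f = μ_s N.
P is parallel to the surface, so N = m g cos θ = 2120 N.
Along the incline: P + μ_s N = m g sin θ, so P = 1690 − 0.17×2120 = 1330 N.

P_min ≈ 1330 N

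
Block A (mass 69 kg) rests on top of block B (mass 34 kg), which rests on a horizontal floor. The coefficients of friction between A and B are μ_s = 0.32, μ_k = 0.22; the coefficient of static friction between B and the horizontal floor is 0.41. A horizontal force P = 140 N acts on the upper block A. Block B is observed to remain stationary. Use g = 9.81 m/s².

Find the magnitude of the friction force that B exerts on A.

f ≈ 140 N

Normal force at the A–B interface: N₁ = m_A g = 676.9 N.
Maximum static friction on A from B: μ_s N₁ = 0.32×676.9 = 216.6 N.
Since P = 140 N ≤ 216.6 N, A does not slip on B; friction on A equals P = 140 N.
By Newton's third law B feels 140 N forward from A. With B stationary, the floor's static friction on B balances it: f₂ = 140 N (well within μ_s(m_A+m_B)g = 414.3 N).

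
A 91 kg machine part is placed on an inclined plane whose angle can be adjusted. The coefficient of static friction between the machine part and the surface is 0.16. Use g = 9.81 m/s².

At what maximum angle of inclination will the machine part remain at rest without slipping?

θ_max ≈ 9.09°

At the slip threshold, m g sin θ = μ_s · m g cos θ, so tan θ = μ_s.
θ_max = arctan(0.16) = 9.09°.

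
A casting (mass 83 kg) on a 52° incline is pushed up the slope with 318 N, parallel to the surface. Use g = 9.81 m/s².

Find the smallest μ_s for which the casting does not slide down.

N = m g cos θ = 501.3 N.
Friction must make up the shortfall along the incline: f = m g sin θ − P = 641.6 − 318 = 323.6 N.
At the threshold f = μ_s N, so μ_s,min = 323.6/501.3 = 0.646.

μ_s,min ≈ 0.646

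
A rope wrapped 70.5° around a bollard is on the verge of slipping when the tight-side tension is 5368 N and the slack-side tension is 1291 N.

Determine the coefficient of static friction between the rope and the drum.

T₂/T₁ = e^{μβ} → μ = ln(T₂/T₁)/β.
β = 70.5° = 1.23 rad.
μ = ln(5368/1291)/1.23 = ln(4.158)/1.23 = 1.16.

μ ≈ 1.16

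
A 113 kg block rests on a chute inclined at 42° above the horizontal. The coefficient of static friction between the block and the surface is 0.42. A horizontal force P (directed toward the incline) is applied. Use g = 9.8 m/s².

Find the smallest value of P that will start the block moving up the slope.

At impending motion up the slope, friction acts down-slope at its limit: f = μ_s N.
Perpendicular to the incline: N = m g cos θ + P sin θ.
Along the incline: P cos θ = m g sin θ + μ_s N = m g sin θ + μ_s (m g cos θ + P sin θ).
Solving, P (cos θ − μ_s sin θ) = m g (sin θ + μ_s cos θ), so P = 113×9.8×(sin 42° + 0.42 cos 42°)/(cos 42° − 0.42 sin 42°) = 1110×0.9813/0.4621 = 2350 N.

P ≈ 2350 N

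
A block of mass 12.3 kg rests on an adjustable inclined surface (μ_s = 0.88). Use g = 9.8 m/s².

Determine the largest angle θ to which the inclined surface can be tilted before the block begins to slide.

At the slip threshold, m g sin θ = μ_s · m g cos θ, so tan θ = μ_s.
θ_max = arctan(0.88) = 41.3°.

θ_max ≈ 41.3°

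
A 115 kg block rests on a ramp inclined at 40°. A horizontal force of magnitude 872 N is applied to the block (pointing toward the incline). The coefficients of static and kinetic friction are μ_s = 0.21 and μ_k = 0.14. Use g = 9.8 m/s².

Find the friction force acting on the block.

f ≈ 56.4 N (up the incline)

The horizontal push has a component P sin θ into the surface, so N = m g cos θ + P sin θ = 863.3 + 560.5 = 1424 N.
Parallel to the incline: P cos θ − m g sin θ = 668 − 724.4 = -56.43 N; the friction needed to balance this is 56.43 N acting up the slope.
Maximum static friction: μ_s N = 0.21 × 1424 = 299 N.
Since 56.43 N is within the 299 N limit, the block stays put and friction is exactly 56.4 N.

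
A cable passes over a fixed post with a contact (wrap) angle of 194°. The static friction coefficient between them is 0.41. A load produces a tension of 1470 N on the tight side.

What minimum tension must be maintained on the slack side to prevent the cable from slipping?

T_min ≈ 367 N

Capstan equation at impending slip: T_tight/T_slack = e^{μβ}.
β = 194° = 3.386 rad; e^{μβ} = e^{0.41×3.386} = 4.008.
T_slack = T_tight / e^{μβ} = 1470 / 4.008 = 367 N.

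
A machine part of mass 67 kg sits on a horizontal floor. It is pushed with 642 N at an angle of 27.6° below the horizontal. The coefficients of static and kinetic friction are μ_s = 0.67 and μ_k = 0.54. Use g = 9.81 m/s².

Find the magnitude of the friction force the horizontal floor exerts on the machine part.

f ≈ 569 N

The vertical component of P adds to the normal force: N = m g + P sin α = 657.3 + 297.4 = 954.7 N.
For equilibrium, f = P cos α = 642×cos 27.6° = 568.9 N.
The static-friction limit is μ_s N = 639.7 N.
Since 568.9 N does not exceed the limit, the machine part stays at rest and f = 569 N.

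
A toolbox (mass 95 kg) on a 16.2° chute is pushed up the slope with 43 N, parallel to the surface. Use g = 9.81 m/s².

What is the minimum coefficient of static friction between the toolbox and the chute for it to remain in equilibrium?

μ_s,min ≈ 0.242

N = m g cos θ = 894.9 N.
Friction must make up the shortfall along the incline: f = m g sin θ − P = 260 − 43 = 217 N.
At the threshold f = μ_s N, so μ_s,min = 217/894.9 = 0.242.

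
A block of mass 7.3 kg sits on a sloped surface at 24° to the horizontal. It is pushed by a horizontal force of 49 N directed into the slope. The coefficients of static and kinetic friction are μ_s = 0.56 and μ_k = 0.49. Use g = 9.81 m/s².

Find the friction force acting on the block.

f ≈ 15.6 N (down the incline)

The horizontal push has a component P sin θ into the surface, so N = m g cos θ + P sin θ = 65.42 + 19.93 = 85.35 N.
Along the incline, the net driving force (taking up-slope positive) is P cos θ − m g sin θ = 44.76 − 29.13 = 15.64 N, so equilibrium requires friction f = -15.64 N (down-slope).
The limit of static friction is μ_s N = 47.8 N.
|f_req| = 15.64 ≤ 47.8 N → the block is in equilibrium; friction equals the required value.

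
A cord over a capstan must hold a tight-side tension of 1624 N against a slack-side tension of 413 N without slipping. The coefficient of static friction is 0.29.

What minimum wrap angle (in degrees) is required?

β_min ≈ 271°

T₂/T₁ = e^{μβ} → β = ln(T₂/T₁)/μ.
β = ln(1624/413)/0.29 = 1.369/0.29 = 4.721 rad.
In degrees: β = 4.721 × 180/π = 271°.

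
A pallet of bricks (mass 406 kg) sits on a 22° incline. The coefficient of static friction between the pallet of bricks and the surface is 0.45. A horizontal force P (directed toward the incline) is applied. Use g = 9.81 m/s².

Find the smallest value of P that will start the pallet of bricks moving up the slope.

At impending motion up the slope, friction acts down-slope at its limit: f = μ_s N.
Perpendicular to the incline: N = m g cos θ + P sin θ.
Along the incline: P cos θ = m g sin θ + μ_s N = m g sin θ + μ_s (m g cos θ + P sin θ).
Solving, P (cos θ − μ_s sin θ) = m g (sin θ + μ_s cos θ), so P = 406×9.81×(sin 22° + 0.45 cos 22°)/(cos 22° − 0.45 sin 22°) = 3980×0.7918/0.7586 = 4160 N.

P ≈ 4160 N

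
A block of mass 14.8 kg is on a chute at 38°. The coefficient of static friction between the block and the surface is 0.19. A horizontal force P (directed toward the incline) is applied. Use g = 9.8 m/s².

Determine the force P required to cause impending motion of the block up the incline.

At impending motion up the slope, friction acts down-slope at its limit: f = μ_s N.
Perpendicular to the incline: N = m g cos θ + P sin θ.
Along the incline: P cos θ = m g sin θ + μ_s N = m g sin θ + μ_s (m g cos θ + P sin θ).
Solving, P (cos θ − μ_s sin θ) = m g (sin θ + μ_s cos θ), so P = 14.8×9.8×(sin 38° + 0.19 cos 38°)/(cos 38° − 0.19 sin 38°) = 145×0.7654/0.671 = 165 N.

P ≈ 165 N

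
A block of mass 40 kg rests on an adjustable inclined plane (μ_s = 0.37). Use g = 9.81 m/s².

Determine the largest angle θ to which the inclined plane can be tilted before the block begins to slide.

At the slip threshold, m g sin θ = μ_s · m g cos θ, so tan θ = μ_s.
θ_max = arctan(0.37) = 20.3°.

θ_max ≈ 20.3°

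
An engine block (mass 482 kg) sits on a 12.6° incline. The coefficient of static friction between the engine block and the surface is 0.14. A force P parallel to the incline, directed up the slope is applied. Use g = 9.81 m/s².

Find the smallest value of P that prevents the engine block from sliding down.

The engine block tends to slide down (tan θ > μ_s), so at the point of impending slip friction acts up-slope at its limit: f = μ_s N.
P is parallel to the surface, so N = m g cos θ = 4610 N.
Along the incline: P + μ_s N = m g sin θ, so P = 1030 − 0.14×4610 = 385 N.

P_min ≈ 385 N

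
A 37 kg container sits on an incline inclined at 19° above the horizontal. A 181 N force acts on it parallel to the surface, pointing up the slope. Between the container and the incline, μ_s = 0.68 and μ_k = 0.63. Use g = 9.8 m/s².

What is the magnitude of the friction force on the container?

f ≈ 62.9 N (down the incline)

The normal reaction is N = m g cos θ = 342.8 N.
The friction needed for equilibrium is m g sin θ − P = 118.1 − 181 = -62.95 N, measured positive up-slope.
The static-friction ceiling is μ_s N = 0.68 × 342.8 = 233.1 N.
Since |-62.95| ≤ 233.1 N, static friction is sufficient; f equals the required value, not μ_s N.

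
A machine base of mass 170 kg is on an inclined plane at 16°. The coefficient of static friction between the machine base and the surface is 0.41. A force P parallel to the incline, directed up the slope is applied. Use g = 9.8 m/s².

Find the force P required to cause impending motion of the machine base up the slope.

At impending motion up the slope, friction acts down-slope at its limit: f = μ_s N.
P is parallel to the surface, so N = m g cos θ = 1600 N.
Along the incline: P = m g sin θ + μ_s N = 459 + 0.41×1600 = 1120 N.

P ≈ 1120 N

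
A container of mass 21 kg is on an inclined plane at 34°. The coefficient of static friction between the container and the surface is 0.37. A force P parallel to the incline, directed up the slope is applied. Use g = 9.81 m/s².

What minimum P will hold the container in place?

The container tends to slide down (tan θ > μ_s), so at the point of impending slip friction acts up-slope at its limit: f = μ_s N.
P is parallel to the surface, so N = m g cos θ = 171 N.
Along the incline: P + μ_s N = m g sin θ, so P = 115 − 0.37×171 = 52 N.

P_min ≈ 52 N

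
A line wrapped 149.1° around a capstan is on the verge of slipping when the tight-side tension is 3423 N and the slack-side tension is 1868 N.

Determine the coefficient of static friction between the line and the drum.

μ ≈ 0.233

T₂/T₁ = e^{μβ} → μ = ln(T₂/T₁)/β.
β = 149.1° = 2.602 rad.
μ = ln(3423/1868)/2.602 = ln(1.832)/2.602 = 0.233.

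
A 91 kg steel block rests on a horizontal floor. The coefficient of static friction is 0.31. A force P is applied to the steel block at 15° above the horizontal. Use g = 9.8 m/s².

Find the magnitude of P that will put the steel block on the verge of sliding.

P ≈ 264 N

N = m g − P sin α (the pull lifts the steel block).
At impending slip, P cos α = μ_s N = μ_s (m g − P sin α).
Solving: P (cos α + μ_s sin α) = μ_s m g → P = 0.31×892/(cos 15° + 0.31 sin 15°) = 276/1.046 = 264 N.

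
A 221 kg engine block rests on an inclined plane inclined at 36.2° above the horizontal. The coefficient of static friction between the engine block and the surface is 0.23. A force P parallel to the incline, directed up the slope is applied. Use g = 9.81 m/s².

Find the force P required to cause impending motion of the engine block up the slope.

At impending motion up the slope, friction acts down-slope at its limit: f = μ_s N.
P is parallel to the surface, so N = m g cos θ = 1750 N.
Along the incline: P = m g sin θ + μ_s N = 1280 + 0.23×1750 = 1680 N.

P ≈ 1680 N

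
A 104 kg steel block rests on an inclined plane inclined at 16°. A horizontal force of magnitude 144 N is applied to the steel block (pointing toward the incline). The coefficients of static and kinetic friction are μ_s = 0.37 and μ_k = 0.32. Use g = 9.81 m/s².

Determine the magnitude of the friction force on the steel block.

Normal direction: N = m g cos θ + P sin θ = 1020 N.
Parallel to the incline: P cos θ − m g sin θ = 138.4 − 281.2 = -142.8 N; the friction needed to balance this is 142.8 N acting up the slope.
The limit of static friction is μ_s N = 377.6 N.
|f_req| = 142.8 ≤ 377.6 N → the steel block is in equilibrium; friction equals the required value.

f ≈ 143 N (up the incline)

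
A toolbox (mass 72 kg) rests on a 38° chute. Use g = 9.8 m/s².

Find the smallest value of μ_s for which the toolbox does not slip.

At the slip threshold m g sin θ = μ_s m g cos θ, so μ_s,min = tan θ.
μ_s,min = tan 38° = 0.781.

μ_s,min ≈ 0.781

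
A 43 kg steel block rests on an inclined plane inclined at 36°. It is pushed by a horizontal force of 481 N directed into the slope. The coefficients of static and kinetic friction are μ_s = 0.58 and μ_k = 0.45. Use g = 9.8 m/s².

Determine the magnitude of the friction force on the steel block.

Resolve perpendicular to the incline: N = m g cos θ + P sin θ = 43×9.8×cos 36° + 481×sin 36° = 623.6 N.
Parallel to the incline: P cos θ − m g sin θ = 389.1 − 247.7 = 141.4 N; the friction needed to balance this is 141.4 N acting down the slope.
Maximum static friction: μ_s N = 0.58 × 623.6 = 361.7 N.
|f_req| = 141.4 ≤ 361.7 N → the steel block is in equilibrium; friction equals the required value.

f ≈ 141 N (down the incline)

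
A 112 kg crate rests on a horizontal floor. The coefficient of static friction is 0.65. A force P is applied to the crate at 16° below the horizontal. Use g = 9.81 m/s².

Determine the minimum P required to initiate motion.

N = m g + P sin α (the push presses the crate into the horizontal floor).
At impending slip, P cos α = μ_s N = μ_s (m g + P sin α).
Solving: P (cos α − μ_s sin α) = μ_s m g → P = 0.65×1100/(cos 16° − 0.65 sin 16°) = 714/0.7821 = 913 N.

P ≈ 913 N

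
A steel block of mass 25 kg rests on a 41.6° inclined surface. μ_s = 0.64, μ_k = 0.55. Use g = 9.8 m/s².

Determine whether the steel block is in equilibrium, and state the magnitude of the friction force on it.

N = m g cos θ = 183 N.
Down-slope weight component: m g sin θ = 163 N.
μ_s N = 117 N.
163 > 117 N, so it slides; kinetic friction f = μ_k N = 0.55×183 = 101 N.

f ≈ 101 N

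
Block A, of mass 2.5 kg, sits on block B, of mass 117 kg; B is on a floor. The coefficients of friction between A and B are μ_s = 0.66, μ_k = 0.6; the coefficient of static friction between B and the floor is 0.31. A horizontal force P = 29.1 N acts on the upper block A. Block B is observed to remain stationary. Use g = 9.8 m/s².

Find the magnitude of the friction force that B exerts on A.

f ≈ 14.7 N

The normal force B exerts on A is simply A's weight, N₁ = 24.5 N.
So the A–B interface can sustain at most μ_s N₁ = 16.17 N of static friction.
P = 29.1 N exceeds that limit, so A slips over B and the interface friction becomes kinetic: f₁ = μ_k N₁ = 0.6×24.5 = 14.7 N.
B experiences an equal 14.7 N forward from A (third law). B is in equilibrium, so the floor supplies f₂ = 14.7 N of static friction (limit μ_s(m_A+m_B)g = 363 N, not exceeded).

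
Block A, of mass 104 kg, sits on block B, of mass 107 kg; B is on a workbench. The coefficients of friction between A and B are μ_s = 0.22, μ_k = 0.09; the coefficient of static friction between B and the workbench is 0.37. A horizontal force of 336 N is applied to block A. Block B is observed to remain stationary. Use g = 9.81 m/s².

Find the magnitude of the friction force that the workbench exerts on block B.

Between the blocks, N₁ = m_A g = 1020 N.
Maximum static friction on A from B: μ_s N₁ = 0.22×1020 = 224.5 N.
P = 336 N exceeds that limit, so A slips over B and the interface friction becomes kinetic: f₁ = μ_k N₁ = 0.09×1020 = 91.8 N.
By Newton's third law B feels 91.8 N forward from A. With B stationary, the floor's static friction on B balances it: f₂ = 91.8 N (well within μ_s(m_A+m_B)g = 765.9 N).

f ≈ 91.8 N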